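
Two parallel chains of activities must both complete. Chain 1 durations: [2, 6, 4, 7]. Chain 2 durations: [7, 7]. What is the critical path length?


Path A total = 2 + 6 + 4 + 7 = 19
Path B total = 7 + 7 = 14
Critical path = longest path = max(19, 14) = 19

19


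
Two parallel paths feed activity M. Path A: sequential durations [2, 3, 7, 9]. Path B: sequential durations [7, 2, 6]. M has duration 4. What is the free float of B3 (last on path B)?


ES(B3) = sum of predecessors on chain B = 9
EF(B3) = ES + duration = 9 + 6 = 15
Successor of B3 is M. ES(M) = max(sum(A), sum(B)) = max(21, 15) = 21
Free float = ES(successor) - EF(current) = 21 - 15 = 6

6


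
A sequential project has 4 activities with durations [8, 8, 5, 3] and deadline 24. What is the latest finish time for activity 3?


LF(activity 3) = deadline - sum of successor durations
Successors: activities 4 through 4 with durations [3]
Sum of successor durations = 3
LF = 24 - 3 = 21

21


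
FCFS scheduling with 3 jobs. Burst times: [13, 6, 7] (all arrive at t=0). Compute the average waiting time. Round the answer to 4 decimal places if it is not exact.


FCFS order (as given): [13, 6, 7]
Waiting times:
  Job 1: wait = 0
  Job 2: wait = 13
  Job 3: wait = 19
Sum of waiting times = 32
Average waiting time = 32/3 = 10.6667

10.6667


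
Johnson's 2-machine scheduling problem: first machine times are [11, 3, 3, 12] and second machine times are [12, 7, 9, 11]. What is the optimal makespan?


Apply Johnson's rule:
  Group 1 (a <= b): [(2, 3, 7), (3, 3, 9), (1, 11, 12)]
  Group 2 (a > b): [(4, 12, 11)]
Optimal job order: [2, 3, 1, 4]
Schedule:
  Job 2: M1 done at 3, M2 done at 10
  Job 3: M1 done at 6, M2 done at 19
  Job 1: M1 done at 17, M2 done at 31
  Job 4: M1 done at 29, M2 done at 42
Makespan = 42

42


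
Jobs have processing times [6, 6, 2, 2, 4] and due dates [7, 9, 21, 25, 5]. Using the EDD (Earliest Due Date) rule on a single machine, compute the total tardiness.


Sort by due date (EDD order): [(4, 5), (6, 7), (6, 9), (2, 21), (2, 25)]
Compute completion times and tardiness:
  Job 1: p=4, d=5, C=4, tardiness=max(0,4-5)=0
  Job 2: p=6, d=7, C=10, tardiness=max(0,10-7)=3
  Job 3: p=6, d=9, C=16, tardiness=max(0,16-9)=7
  Job 4: p=2, d=21, C=18, tardiness=max(0,18-21)=0
  Job 5: p=2, d=25, C=20, tardiness=max(0,20-25)=0
Total tardiness = 10

10


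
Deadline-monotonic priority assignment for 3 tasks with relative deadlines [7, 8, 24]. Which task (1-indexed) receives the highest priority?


Sort tasks by relative deadline (ascending):
  Task 1: deadline = 7
  Task 2: deadline = 8
  Task 3: deadline = 24
Priority order (highest first): [1, 2, 3]
Highest priority task = 1

1


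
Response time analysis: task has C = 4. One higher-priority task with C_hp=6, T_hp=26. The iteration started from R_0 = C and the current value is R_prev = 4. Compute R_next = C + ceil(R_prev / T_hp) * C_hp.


R_next = C + ceil(R_prev / T_hp) * C_hp
ceil(4 / 26) = ceil(0.1538) = 1
Interference = 1 * 6 = 6
R_next = 4 + 6 = 10

10


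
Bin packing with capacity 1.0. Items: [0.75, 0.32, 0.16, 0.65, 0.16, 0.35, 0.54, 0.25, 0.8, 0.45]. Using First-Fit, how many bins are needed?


Place items sequentially using First-Fit:
  Item 0.75 -> new Bin 1
  Item 0.32 -> new Bin 2
  Item 0.16 -> Bin 1 (now 0.91)
  Item 0.65 -> Bin 2 (now 0.97)
  Item 0.16 -> new Bin 3
  Item 0.35 -> Bin 3 (now 0.51)
  Item 0.54 -> new Bin 4
  Item 0.25 -> Bin 3 (now 0.76)
  Item 0.8 -> new Bin 5
  Item 0.45 -> Bin 4 (now 0.99)
Total bins used = 5

5


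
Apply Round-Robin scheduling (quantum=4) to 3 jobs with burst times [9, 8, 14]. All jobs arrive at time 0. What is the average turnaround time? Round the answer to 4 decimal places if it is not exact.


Time quantum = 4
Execution trace:
  J1 runs 4 units, time = 4
  J2 runs 4 units, time = 8
  J3 runs 4 units, time = 12
  J1 runs 4 units, time = 16
  J2 runs 4 units, time = 20
  J3 runs 4 units, time = 24
  J1 runs 1 units, time = 25
  J3 runs 4 units, time = 29
  J3 runs 2 units, time = 31
Finish times: [25, 20, 31]
Average turnaround = 76/3 = 25.3333

25.3333


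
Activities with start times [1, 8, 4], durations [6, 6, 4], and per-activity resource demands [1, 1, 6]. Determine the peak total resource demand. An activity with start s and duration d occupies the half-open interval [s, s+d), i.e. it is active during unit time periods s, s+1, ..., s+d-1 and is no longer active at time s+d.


Each activity i is active on [start_i, start_i + duration_i).
Compute total resource usage per time slot:
  t=0: active resources = [], total = 0
  t=1: active resources = [1], total = 1
  t=2: active resources = [1], total = 1
  t=3: active resources = [1], total = 1
  t=4: active resources = [1, 6], total = 7
  t=5: active resources = [1, 6], total = 7
  t=6: active resources = [1, 6], total = 7
  t=7: active resources = [6], total = 6
  t=8: active resources = [1], total = 1
  t=9: active resources = [1], total = 1
  t=10: active resources = [1], total = 1
  t=11: active resources = [1], total = 1
  t=12: active resources = [1], total = 1
  t=13: active resources = [1], total = 1
Peak resource demand = 7

7


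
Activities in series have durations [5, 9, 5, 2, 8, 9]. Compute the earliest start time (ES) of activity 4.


Activity 4 starts after activities 1 through 3 complete.
Predecessor durations: [5, 9, 5]
ES = 5 + 9 + 5 = 19

19


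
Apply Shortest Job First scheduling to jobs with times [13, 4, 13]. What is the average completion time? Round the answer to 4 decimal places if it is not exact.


SJF order (ascending): [4, 13, 13]
Completion times:
  Job 1: burst=4, C=4
  Job 2: burst=13, C=17
  Job 3: burst=13, C=30
Average completion = 51/3 = 17.0

17.0


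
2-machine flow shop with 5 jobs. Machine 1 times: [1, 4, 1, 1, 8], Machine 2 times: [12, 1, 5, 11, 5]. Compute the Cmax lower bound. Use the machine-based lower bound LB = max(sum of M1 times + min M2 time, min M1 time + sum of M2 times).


LB1 = sum(M1 times) + min(M2 times) = 15 + 1 = 16
LB2 = min(M1 times) + sum(M2 times) = 1 + 34 = 35
Lower bound = max(LB1, LB2) = max(16, 35) = 35

35


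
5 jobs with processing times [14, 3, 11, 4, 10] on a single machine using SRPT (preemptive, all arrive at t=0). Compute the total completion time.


Since all jobs arrive at t=0, SRPT equals SPT ordering.
SPT order: [3, 4, 10, 11, 14]
Completion times:
  Job 1: p=3, C=3
  Job 2: p=4, C=7
  Job 3: p=10, C=17
  Job 4: p=11, C=28
  Job 5: p=14, C=42
Total completion time = 3 + 7 + 17 + 28 + 42 = 97

97


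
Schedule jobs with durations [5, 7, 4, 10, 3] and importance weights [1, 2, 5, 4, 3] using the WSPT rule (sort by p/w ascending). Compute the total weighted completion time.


Compute p/w ratios and sort ascending (WSPT): [(4, 5), (3, 3), (10, 4), (7, 2), (5, 1)]
Compute weighted completion times:
  Job (p=4,w=5): C=4, w*C=5*4=20
  Job (p=3,w=3): C=7, w*C=3*7=21
  Job (p=10,w=4): C=17, w*C=4*17=68
  Job (p=7,w=2): C=24, w*C=2*24=48
  Job (p=5,w=1): C=29, w*C=1*29=29
Total weighted completion time = 186

186


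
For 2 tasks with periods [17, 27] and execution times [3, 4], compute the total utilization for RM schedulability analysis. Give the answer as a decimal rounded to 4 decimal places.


Compute individual utilizations (exact fractions):
  Task 1: C/T = 3/17 (approx. 0.1765)
  Task 2: C/T = 4/27 (approx. 0.1481)
Total utilization U = 3/17 + 4/27 = 149/459
Rounded to 4 decimal places: U = 0.3246
RM (Liu & Layland) bound for 2 tasks = 0.828427; compare with U = 149/459 (approx. 0.324619)
U <= bound, so schedulable by RM sufficient condition.

0.3246


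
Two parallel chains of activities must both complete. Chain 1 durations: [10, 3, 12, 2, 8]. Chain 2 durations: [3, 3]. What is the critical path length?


Path A total = 10 + 3 + 12 + 2 + 8 = 35
Path B total = 3 + 3 = 6
Critical path = longest path = max(35, 6) = 35

35


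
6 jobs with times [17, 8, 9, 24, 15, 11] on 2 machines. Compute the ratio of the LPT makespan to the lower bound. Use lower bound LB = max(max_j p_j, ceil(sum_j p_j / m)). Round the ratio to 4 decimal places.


LPT order: [24, 17, 15, 11, 9, 8]
Machine loads after assignment: [43, 41]
LPT makespan = 43
Lower bound = max(max_job, ceil(total/2)) = max(24, 42) = 42
Ratio = 43 / 42 = 1.0238

1.0238


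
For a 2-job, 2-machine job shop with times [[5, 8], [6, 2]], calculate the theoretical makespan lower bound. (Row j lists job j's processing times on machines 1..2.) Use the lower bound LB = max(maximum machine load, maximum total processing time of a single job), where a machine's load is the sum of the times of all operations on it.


Machine loads:
  Machine 1: 5 + 6 = 11
  Machine 2: 8 + 2 = 10
Max machine load = 11
Job totals:
  Job 1: 13
  Job 2: 8
Max job total = 13
Lower bound = max(11, 13) = 13

13


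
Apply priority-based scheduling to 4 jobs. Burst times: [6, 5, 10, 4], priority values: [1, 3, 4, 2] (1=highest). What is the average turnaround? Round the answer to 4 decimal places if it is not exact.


Sort by priority (ascending = highest first):
Order: [(1, 6), (2, 4), (3, 5), (4, 10)]
Completion times:
  Priority 1, burst=6, C=6
  Priority 2, burst=4, C=10
  Priority 3, burst=5, C=15
  Priority 4, burst=10, C=25
Average turnaround = 56/4 = 14.0

14.0


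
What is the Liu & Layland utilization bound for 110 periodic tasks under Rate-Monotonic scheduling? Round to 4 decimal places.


Compute 2^(1/110) = 1.0063212332
Subtract 1: 1.0063212332 - 1 = 0.0063212332
Multiply by n: 110 * 0.0063212332 = 0.6953356520
Round to 4 dp: 0.6953

0.6953


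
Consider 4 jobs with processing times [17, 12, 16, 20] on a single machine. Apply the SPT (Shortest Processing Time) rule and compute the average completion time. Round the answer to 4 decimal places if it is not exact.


Sort jobs by processing time (SPT order): [12, 16, 17, 20]
Compute completion times sequentially:
  Job 1: processing = 12, completes at 12
  Job 2: processing = 16, completes at 28
  Job 3: processing = 17, completes at 45
  Job 4: processing = 20, completes at 65
Sum of completion times = 150
Average completion time = 150/4 = 37.5

37.5


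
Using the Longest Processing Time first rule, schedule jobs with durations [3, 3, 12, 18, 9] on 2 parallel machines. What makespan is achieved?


Sort jobs in decreasing order (LPT): [18, 12, 9, 3, 3]
Assign each job to the least loaded machine:
  Machine 1: jobs [18, 3, 3], load = 24
  Machine 2: jobs [12, 9], load = 21
Makespan = max load = 24

24


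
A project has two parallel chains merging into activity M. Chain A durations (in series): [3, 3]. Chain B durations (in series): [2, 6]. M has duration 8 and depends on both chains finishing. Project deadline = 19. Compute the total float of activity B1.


Forward pass: ES(B1) = sum of predecessors on chain B = 0
EF = ES + duration = 0 + 2 = 2
Backward pass: LF(M) = deadline = 19; LS(M) = 19 - 8 = 11
LF(B1) = LS(M) - sum(successors on chain B) = 11 - 6 = 5
LS = LF - duration = 5 - 2 = 3
Total float = LS - ES = 3 - 0 = 3

3


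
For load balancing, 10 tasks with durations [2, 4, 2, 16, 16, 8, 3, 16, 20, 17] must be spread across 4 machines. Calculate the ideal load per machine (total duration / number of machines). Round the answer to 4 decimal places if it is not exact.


Total processing time = 2 + 4 + 2 + 16 + 16 + 8 + 3 + 16 + 20 + 17 = 104
Number of machines = 4
Ideal balanced load = 104 / 4 = 26.0

26.0


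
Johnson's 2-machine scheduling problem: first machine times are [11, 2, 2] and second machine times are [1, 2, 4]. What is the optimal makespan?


Apply Johnson's rule:
  Group 1 (a <= b): [(2, 2, 2), (3, 2, 4)]
  Group 2 (a > b): [(1, 11, 1)]
Optimal job order: [2, 3, 1]
Schedule:
  Job 2: M1 done at 2, M2 done at 4
  Job 3: M1 done at 4, M2 done at 8
  Job 1: M1 done at 15, M2 done at 16
Makespan = 16

16


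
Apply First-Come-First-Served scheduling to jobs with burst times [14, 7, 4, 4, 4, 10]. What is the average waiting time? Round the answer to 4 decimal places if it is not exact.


FCFS order (as given): [14, 7, 4, 4, 4, 10]
Waiting times:
  Job 1: wait = 0
  Job 2: wait = 14
  Job 3: wait = 21
  Job 4: wait = 25
  Job 5: wait = 29
  Job 6: wait = 33
Sum of waiting times = 122
Average waiting time = 122/6 = 20.3333

20.3333


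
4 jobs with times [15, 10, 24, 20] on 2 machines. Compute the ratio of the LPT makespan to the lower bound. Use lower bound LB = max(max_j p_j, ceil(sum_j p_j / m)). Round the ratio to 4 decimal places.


LPT order: [24, 20, 15, 10]
Machine loads after assignment: [34, 35]
LPT makespan = 35
Lower bound = max(max_job, ceil(total/2)) = max(24, 35) = 35
Ratio = 35 / 35 = 1.0

1.0


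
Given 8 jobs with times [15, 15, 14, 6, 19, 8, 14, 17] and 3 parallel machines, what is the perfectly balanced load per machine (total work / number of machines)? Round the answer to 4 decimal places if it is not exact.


Total processing time = 15 + 15 + 14 + 6 + 19 + 8 + 14 + 17 = 108
Number of machines = 3
Ideal balanced load = 108 / 3 = 36.0

36.0


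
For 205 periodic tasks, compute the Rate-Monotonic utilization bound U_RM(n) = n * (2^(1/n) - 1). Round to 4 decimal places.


Compute 2^(1/205) = 1.0033869285
Subtract 1: 1.0033869285 - 1 = 0.0033869285
Multiply by n: 205 * 0.0033869285 = 0.6943203425
Round to 4 dp: 0.6943

0.6943


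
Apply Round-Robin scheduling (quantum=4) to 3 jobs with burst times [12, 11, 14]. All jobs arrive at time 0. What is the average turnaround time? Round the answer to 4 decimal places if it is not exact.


Time quantum = 4
Execution trace:
  J1 runs 4 units, time = 4
  J2 runs 4 units, time = 8
  J3 runs 4 units, time = 12
  J1 runs 4 units, time = 16
  J2 runs 4 units, time = 20
  J3 runs 4 units, time = 24
  J1 runs 4 units, time = 28
  J2 runs 3 units, time = 31
  J3 runs 4 units, time = 35
  J3 runs 2 units, time = 37
Finish times: [28, 31, 37]
Average turnaround = 96/3 = 32.0

32.0


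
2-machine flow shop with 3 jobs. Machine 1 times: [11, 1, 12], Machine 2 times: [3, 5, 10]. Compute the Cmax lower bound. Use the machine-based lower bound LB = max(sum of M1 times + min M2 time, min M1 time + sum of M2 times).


LB1 = sum(M1 times) + min(M2 times) = 24 + 3 = 27
LB2 = min(M1 times) + sum(M2 times) = 1 + 18 = 19
Lower bound = max(LB1, LB2) = max(27, 19) = 27

27


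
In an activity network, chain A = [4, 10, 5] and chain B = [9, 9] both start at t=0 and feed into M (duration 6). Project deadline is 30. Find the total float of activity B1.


Forward pass: ES(B1) = sum of predecessors on chain B = 0
EF = ES + duration = 0 + 9 = 9
Backward pass: LF(M) = deadline = 30; LS(M) = 30 - 6 = 24
LF(B1) = LS(M) - sum(successors on chain B) = 24 - 9 = 15
LS = LF - duration = 15 - 9 = 6
Total float = LS - ES = 6 - 0 = 6

6


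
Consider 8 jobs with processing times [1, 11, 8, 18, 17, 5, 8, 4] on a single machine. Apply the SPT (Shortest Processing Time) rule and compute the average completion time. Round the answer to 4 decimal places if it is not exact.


Sort jobs by processing time (SPT order): [1, 4, 5, 8, 8, 11, 17, 18]
Compute completion times sequentially:
  Job 1: processing = 1, completes at 1
  Job 2: processing = 4, completes at 5
  Job 3: processing = 5, completes at 10
  Job 4: processing = 8, completes at 18
  Job 5: processing = 8, completes at 26
  Job 6: processing = 11, completes at 37
  Job 7: processing = 17, completes at 54
  Job 8: processing = 18, completes at 72
Sum of completion times = 223
Average completion time = 223/8 = 27.875

27.875


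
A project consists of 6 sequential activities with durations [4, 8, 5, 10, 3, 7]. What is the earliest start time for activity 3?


Activity 3 starts after activities 1 through 2 complete.
Predecessor durations: [4, 8]
ES = 4 + 8 = 12

12


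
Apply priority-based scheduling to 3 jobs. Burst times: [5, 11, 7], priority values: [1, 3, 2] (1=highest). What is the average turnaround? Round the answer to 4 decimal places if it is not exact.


Sort by priority (ascending = highest first):
Order: [(1, 5), (2, 7), (3, 11)]
Completion times:
  Priority 1, burst=5, C=5
  Priority 2, burst=7, C=12
  Priority 3, burst=11, C=23
Average turnaround = 40/3 = 13.3333

13.3333


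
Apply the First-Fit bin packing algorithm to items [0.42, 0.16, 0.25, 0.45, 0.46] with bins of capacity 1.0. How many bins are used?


Place items sequentially using First-Fit:
  Item 0.42 -> new Bin 1
  Item 0.16 -> Bin 1 (now 0.58)
  Item 0.25 -> Bin 1 (now 0.83)
  Item 0.45 -> new Bin 2
  Item 0.46 -> Bin 2 (now 0.91)
Total bins used = 2

2


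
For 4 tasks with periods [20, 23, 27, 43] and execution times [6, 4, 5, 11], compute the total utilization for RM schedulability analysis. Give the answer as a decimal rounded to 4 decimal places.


Compute individual utilizations (exact fractions):
  Task 1: C/T = 6/20 = 3/10 (approx. 0.3)
  Task 2: C/T = 4/23 (approx. 0.1739)
  Task 3: C/T = 5/27 (approx. 0.1852)
  Task 4: C/T = 11/43 (approx. 0.2558)
Total utilization U = 3/10 + 4/23 + 5/27 + 11/43 = 244309/267030
Rounded to 4 decimal places: U = 0.9149
RM (Liu & Layland) bound for 4 tasks = 0.756828; compare with U = 244309/267030 (approx. 0.914912)
bound < U <= 1, so the RM sufficient condition is not met (inconclusive; an exact test such as response-time analysis is needed).

0.9149


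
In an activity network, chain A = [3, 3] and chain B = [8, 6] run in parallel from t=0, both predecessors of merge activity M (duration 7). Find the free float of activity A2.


ES(A2) = sum of predecessors on chain A = 3
EF(A2) = ES + duration = 3 + 3 = 6
Successor of A2 is M. ES(M) = max(sum(A), sum(B)) = max(6, 14) = 14
Free float = ES(successor) - EF(current) = 14 - 6 = 8

8


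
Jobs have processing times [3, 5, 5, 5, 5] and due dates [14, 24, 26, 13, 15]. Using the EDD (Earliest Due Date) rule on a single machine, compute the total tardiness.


Sort by due date (EDD order): [(5, 13), (3, 14), (5, 15), (5, 24), (5, 26)]
Compute completion times and tardiness:
  Job 1: p=5, d=13, C=5, tardiness=max(0,5-13)=0
  Job 2: p=3, d=14, C=8, tardiness=max(0,8-14)=0
  Job 3: p=5, d=15, C=13, tardiness=max(0,13-15)=0
  Job 4: p=5, d=24, C=18, tardiness=max(0,18-24)=0
  Job 5: p=5, d=26, C=23, tardiness=max(0,23-26)=0
Total tardiness = 0

0


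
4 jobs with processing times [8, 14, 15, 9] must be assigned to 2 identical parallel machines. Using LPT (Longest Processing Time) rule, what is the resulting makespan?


Sort jobs in decreasing order (LPT): [15, 14, 9, 8]
Assign each job to the least loaded machine:
  Machine 1: jobs [15, 8], load = 23
  Machine 2: jobs [14, 9], load = 23
Makespan = max load = 23

23


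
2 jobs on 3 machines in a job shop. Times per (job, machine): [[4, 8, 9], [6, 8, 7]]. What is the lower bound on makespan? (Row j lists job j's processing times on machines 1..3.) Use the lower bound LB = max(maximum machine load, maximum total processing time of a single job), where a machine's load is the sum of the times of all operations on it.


Machine loads:
  Machine 1: 4 + 6 = 10
  Machine 2: 8 + 8 = 16
  Machine 3: 9 + 7 = 16
Max machine load = 16
Job totals:
  Job 1: 21
  Job 2: 21
Max job total = 21
Lower bound = max(16, 21) = 21

21


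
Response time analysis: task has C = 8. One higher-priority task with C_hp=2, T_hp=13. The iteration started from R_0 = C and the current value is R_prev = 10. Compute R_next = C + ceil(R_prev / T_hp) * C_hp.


R_next = C + ceil(R_prev / T_hp) * C_hp
ceil(10 / 13) = ceil(0.7692) = 1
Interference = 1 * 2 = 2
R_next = 8 + 2 = 10
R_next = R_prev, so the iteration has converged (response time = 10).

10


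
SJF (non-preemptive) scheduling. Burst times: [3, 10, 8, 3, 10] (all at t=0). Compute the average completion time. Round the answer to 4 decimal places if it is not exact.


SJF order (ascending): [3, 3, 8, 10, 10]
Completion times:
  Job 1: burst=3, C=3
  Job 2: burst=3, C=6
  Job 3: burst=8, C=14
  Job 4: burst=10, C=24
  Job 5: burst=10, C=34
Average completion = 81/5 = 16.2

16.2


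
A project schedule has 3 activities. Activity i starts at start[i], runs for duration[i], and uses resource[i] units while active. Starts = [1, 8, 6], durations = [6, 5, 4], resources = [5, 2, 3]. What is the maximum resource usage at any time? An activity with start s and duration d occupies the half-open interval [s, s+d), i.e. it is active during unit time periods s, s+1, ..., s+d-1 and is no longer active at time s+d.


Each activity i is active on [start_i, start_i + duration_i).
Compute total resource usage per time slot:
  t=0: active resources = [], total = 0
  t=1: active resources = [5], total = 5
  t=2: active resources = [5], total = 5
  t=3: active resources = [5], total = 5
  t=4: active resources = [5], total = 5
  t=5: active resources = [5], total = 5
  t=6: active resources = [5, 3], total = 8
  t=7: active resources = [3], total = 3
  t=8: active resources = [2, 3], total = 5
  t=9: active resources = [2, 3], total = 5
  t=10: active resources = [2], total = 2
  t=11: active resources = [2], total = 2
  t=12: active resources = [2], total = 2
Peak resource demand = 8

8


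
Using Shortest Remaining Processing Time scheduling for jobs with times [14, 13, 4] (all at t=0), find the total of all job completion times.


Since all jobs arrive at t=0, SRPT equals SPT ordering.
SPT order: [4, 13, 14]
Completion times:
  Job 1: p=4, C=4
  Job 2: p=13, C=17
  Job 3: p=14, C=31
Total completion time = 4 + 17 + 31 = 52

52


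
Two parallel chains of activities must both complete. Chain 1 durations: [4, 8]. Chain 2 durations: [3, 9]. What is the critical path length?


Path A total = 4 + 8 = 12
Path B total = 3 + 9 = 12
Critical path = longest path = max(12, 12) = 12

12


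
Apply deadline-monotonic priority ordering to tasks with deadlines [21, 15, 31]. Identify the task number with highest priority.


Sort tasks by relative deadline (ascending):
  Task 2: deadline = 15
  Task 1: deadline = 21
  Task 3: deadline = 31
Priority order (highest first): [2, 1, 3]
Highest priority task = 2

2


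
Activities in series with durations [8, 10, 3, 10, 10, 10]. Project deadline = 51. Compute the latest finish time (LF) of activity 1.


LF(activity 1) = deadline - sum of successor durations
Successors: activities 2 through 6 with durations [10, 3, 10, 10, 10]
Sum of successor durations = 43
LF = 51 - 43 = 8

8


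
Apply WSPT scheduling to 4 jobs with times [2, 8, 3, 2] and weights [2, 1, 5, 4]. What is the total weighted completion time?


Compute p/w ratios and sort ascending (WSPT): [(2, 4), (3, 5), (2, 2), (8, 1)]
Compute weighted completion times:
  Job (p=2,w=4): C=2, w*C=4*2=8
  Job (p=3,w=5): C=5, w*C=5*5=25
  Job (p=2,w=2): C=7, w*C=2*7=14
  Job (p=8,w=1): C=15, w*C=1*15=15
Total weighted completion time = 62

62


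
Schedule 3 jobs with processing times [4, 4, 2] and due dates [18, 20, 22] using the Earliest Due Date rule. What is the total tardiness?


Sort by due date (EDD order): [(4, 18), (4, 20), (2, 22)]
Compute completion times and tardiness:
  Job 1: p=4, d=18, C=4, tardiness=max(0,4-18)=0
  Job 2: p=4, d=20, C=8, tardiness=max(0,8-20)=0
  Job 3: p=2, d=22, C=10, tardiness=max(0,10-22)=0
Total tardiness = 0

0


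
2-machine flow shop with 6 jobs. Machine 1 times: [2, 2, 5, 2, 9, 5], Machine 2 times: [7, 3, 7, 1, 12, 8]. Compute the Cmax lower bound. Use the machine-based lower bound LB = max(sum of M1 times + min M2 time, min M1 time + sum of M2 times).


LB1 = sum(M1 times) + min(M2 times) = 25 + 1 = 26
LB2 = min(M1 times) + sum(M2 times) = 2 + 38 = 40
Lower bound = max(LB1, LB2) = max(26, 40) = 40

40


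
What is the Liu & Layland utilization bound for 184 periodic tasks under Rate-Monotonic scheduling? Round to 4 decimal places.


Compute 2^(1/184) = 1.0037742087
Subtract 1: 1.0037742087 - 1 = 0.0037742087
Multiply by n: 184 * 0.0037742087 = 0.6944544008
Round to 4 dp: 0.6945

0.6945


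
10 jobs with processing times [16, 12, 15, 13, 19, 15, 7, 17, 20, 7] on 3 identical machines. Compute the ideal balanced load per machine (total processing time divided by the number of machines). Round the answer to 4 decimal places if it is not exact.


Total processing time = 16 + 12 + 15 + 13 + 19 + 15 + 7 + 17 + 20 + 7 = 141
Number of machines = 3
Ideal balanced load = 141 / 3 = 47.0

47.0


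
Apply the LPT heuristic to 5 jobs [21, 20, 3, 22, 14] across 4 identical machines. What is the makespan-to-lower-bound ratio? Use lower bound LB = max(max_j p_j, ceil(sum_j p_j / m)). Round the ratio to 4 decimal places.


LPT order: [22, 21, 20, 14, 3]
Machine loads after assignment: [22, 21, 20, 17]
LPT makespan = 22
Lower bound = max(max_job, ceil(total/4)) = max(22, 20) = 22
Ratio = 22 / 22 = 1.0

1.0


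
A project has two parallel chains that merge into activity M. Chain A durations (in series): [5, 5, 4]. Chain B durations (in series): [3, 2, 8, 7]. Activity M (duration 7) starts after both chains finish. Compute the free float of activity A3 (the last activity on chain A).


ES(A3) = sum of predecessors on chain A = 10
EF(A3) = ES + duration = 10 + 4 = 14
Successor of A3 is M. ES(M) = max(sum(A), sum(B)) = max(14, 20) = 20
Free float = ES(successor) - EF(current) = 20 - 14 = 6

6


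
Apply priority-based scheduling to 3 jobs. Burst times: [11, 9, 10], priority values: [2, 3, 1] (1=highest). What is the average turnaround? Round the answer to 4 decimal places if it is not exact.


Sort by priority (ascending = highest first):
Order: [(1, 10), (2, 11), (3, 9)]
Completion times:
  Priority 1, burst=10, C=10
  Priority 2, burst=11, C=21
  Priority 3, burst=9, C=30
Average turnaround = 61/3 = 20.3333

20.3333


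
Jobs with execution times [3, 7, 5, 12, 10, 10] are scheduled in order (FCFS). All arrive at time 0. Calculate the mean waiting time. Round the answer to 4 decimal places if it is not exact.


FCFS order (as given): [3, 7, 5, 12, 10, 10]
Waiting times:
  Job 1: wait = 0
  Job 2: wait = 3
  Job 3: wait = 10
  Job 4: wait = 15
  Job 5: wait = 27
  Job 6: wait = 37
Sum of waiting times = 92
Average waiting time = 92/6 = 15.3333

15.3333


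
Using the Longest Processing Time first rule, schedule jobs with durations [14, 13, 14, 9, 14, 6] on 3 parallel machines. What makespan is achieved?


Sort jobs in decreasing order (LPT): [14, 14, 14, 13, 9, 6]
Assign each job to the least loaded machine:
  Machine 1: jobs [14, 13], load = 27
  Machine 2: jobs [14, 9], load = 23
  Machine 3: jobs [14, 6], load = 20
Makespan = max load = 27

27


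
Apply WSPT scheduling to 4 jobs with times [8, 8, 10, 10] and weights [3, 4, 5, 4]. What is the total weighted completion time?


Compute p/w ratios and sort ascending (WSPT): [(8, 4), (10, 5), (10, 4), (8, 3)]
Compute weighted completion times:
  Job (p=8,w=4): C=8, w*C=4*8=32
  Job (p=10,w=5): C=18, w*C=5*18=90
  Job (p=10,w=4): C=28, w*C=4*28=112
  Job (p=8,w=3): C=36, w*C=3*36=108
Total weighted completion time = 342

342


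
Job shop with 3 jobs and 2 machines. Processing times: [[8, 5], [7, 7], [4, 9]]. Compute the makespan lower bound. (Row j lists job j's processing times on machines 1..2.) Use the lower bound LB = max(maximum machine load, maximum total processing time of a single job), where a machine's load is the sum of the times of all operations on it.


Machine loads:
  Machine 1: 8 + 7 + 4 = 19
  Machine 2: 5 + 7 + 9 = 21
Max machine load = 21
Job totals:
  Job 1: 13
  Job 2: 14
  Job 3: 13
Max job total = 14
Lower bound = max(21, 14) = 21

21


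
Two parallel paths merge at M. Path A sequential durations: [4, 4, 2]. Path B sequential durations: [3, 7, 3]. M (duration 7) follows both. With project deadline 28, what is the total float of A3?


Forward pass: ES(A3) = sum of predecessors on chain A = 8
EF = ES + duration = 8 + 2 = 10
Backward pass: LF(M) = deadline = 28; LS(M) = 28 - 7 = 21
LF(A3) = LS(M) - sum(successors on chain A) = 21 - 0 = 21
LS = LF - duration = 21 - 2 = 19
Total float = LS - ES = 19 - 8 = 11

11


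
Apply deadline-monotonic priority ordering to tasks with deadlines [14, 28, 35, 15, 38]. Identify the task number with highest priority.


Sort tasks by relative deadline (ascending):
  Task 1: deadline = 14
  Task 4: deadline = 15
  Task 2: deadline = 28
  Task 3: deadline = 35
  Task 5: deadline = 38
Priority order (highest first): [1, 4, 2, 3, 5]
Highest priority task = 1

1


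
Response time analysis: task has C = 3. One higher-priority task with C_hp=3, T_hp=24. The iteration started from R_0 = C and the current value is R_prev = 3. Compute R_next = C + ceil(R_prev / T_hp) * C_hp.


R_next = C + ceil(R_prev / T_hp) * C_hp
ceil(3 / 24) = ceil(0.125) = 1
Interference = 1 * 3 = 3
R_next = 3 + 3 = 6

6


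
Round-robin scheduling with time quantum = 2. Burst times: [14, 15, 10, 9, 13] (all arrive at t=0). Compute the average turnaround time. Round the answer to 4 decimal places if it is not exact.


Time quantum = 2
Execution trace:
  J1 runs 2 units, time = 2
  J2 runs 2 units, time = 4
  J3 runs 2 units, time = 6
  J4 runs 2 units, time = 8
  J5 runs 2 units, time = 10
  J1 runs 2 units, time = 12
  J2 runs 2 units, time = 14
  J3 runs 2 units, time = 16
  J4 runs 2 units, time = 18
  J5 runs 2 units, time = 20
  J1 runs 2 units, time = 22
  J2 runs 2 units, time = 24
  J3 runs 2 units, time = 26
  J4 runs 2 units, time = 28
  J5 runs 2 units, time = 30
  J1 runs 2 units, time = 32
  J2 runs 2 units, time = 34
  J3 runs 2 units, time = 36
  J4 runs 2 units, time = 38
  J5 runs 2 units, time = 40
  J1 runs 2 units, time = 42
  J2 runs 2 units, time = 44
  J3 runs 2 units, time = 46
  J4 runs 1 units, time = 47
  J5 runs 2 units, time = 49
  J1 runs 2 units, time = 51
  J2 runs 2 units, time = 53
  J5 runs 2 units, time = 55
  J1 runs 2 units, time = 57
  J2 runs 2 units, time = 59
  J5 runs 1 units, time = 60
  J2 runs 1 units, time = 61
Finish times: [57, 61, 46, 47, 60]
Average turnaround = 271/5 = 54.2

54.2


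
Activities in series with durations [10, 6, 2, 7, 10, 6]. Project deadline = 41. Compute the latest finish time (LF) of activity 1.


LF(activity 1) = deadline - sum of successor durations
Successors: activities 2 through 6 with durations [6, 2, 7, 10, 6]
Sum of successor durations = 31
LF = 41 - 31 = 10

10


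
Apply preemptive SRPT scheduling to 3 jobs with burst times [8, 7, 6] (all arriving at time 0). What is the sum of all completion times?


Since all jobs arrive at t=0, SRPT equals SPT ordering.
SPT order: [6, 7, 8]
Completion times:
  Job 1: p=6, C=6
  Job 2: p=7, C=13
  Job 3: p=8, C=21
Total completion time = 6 + 13 + 21 = 40

40


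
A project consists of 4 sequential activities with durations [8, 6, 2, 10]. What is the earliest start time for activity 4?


Activity 4 starts after activities 1 through 3 complete.
Predecessor durations: [8, 6, 2]
ES = 8 + 6 + 2 = 16

16


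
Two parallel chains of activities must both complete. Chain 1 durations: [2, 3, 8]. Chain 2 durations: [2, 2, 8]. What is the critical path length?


Path A total = 2 + 3 + 8 = 13
Path B total = 2 + 2 + 8 = 12
Critical path = longest path = max(13, 12) = 13

13


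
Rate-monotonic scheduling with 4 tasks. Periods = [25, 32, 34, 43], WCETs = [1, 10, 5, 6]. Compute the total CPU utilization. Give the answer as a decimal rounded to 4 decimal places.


Compute individual utilizations (exact fractions):
  Task 1: C/T = 1/25 (approx. 0.04)
  Task 2: C/T = 10/32 = 5/16 (approx. 0.3125)
  Task 3: C/T = 5/34 (approx. 0.1471)
  Task 4: C/T = 6/43 (approx. 0.1395)
Total utilization U = 1/25 + 5/16 + 5/34 + 6/43 = 186871/292400
Rounded to 4 decimal places: U = 0.6391
RM (Liu & Layland) bound for 4 tasks = 0.756828; compare with U = 186871/292400 (approx. 0.639094)
U <= bound, so schedulable by RM sufficient condition.

0.6391


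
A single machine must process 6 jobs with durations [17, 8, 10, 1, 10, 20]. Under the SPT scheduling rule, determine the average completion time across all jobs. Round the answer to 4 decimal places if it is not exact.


Sort jobs by processing time (SPT order): [1, 8, 10, 10, 17, 20]
Compute completion times sequentially:
  Job 1: processing = 1, completes at 1
  Job 2: processing = 8, completes at 9
  Job 3: processing = 10, completes at 19
  Job 4: processing = 10, completes at 29
  Job 5: processing = 17, completes at 46
  Job 6: processing = 20, completes at 66
Sum of completion times = 170
Average completion time = 170/6 = 28.3333

28.3333


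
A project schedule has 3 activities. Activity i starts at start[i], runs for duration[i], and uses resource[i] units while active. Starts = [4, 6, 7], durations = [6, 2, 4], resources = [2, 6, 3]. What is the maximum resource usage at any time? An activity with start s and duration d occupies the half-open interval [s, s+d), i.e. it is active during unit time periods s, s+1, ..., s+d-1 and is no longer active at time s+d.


Each activity i is active on [start_i, start_i + duration_i).
Compute total resource usage per time slot:
  t=0: active resources = [], total = 0
  t=1: active resources = [], total = 0
  t=2: active resources = [], total = 0
  t=3: active resources = [], total = 0
  t=4: active resources = [2], total = 2
  t=5: active resources = [2], total = 2
  t=6: active resources = [2, 6], total = 8
  t=7: active resources = [2, 6, 3], total = 11
  t=8: active resources = [2, 3], total = 5
  t=9: active resources = [2, 3], total = 5
  t=10: active resources = [3], total = 3
Peak resource demand = 11

11


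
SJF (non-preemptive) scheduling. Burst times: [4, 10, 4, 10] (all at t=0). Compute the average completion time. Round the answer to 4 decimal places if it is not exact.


SJF order (ascending): [4, 4, 10, 10]
Completion times:
  Job 1: burst=4, C=4
  Job 2: burst=4, C=8
  Job 3: burst=10, C=18
  Job 4: burst=10, C=28
Average completion = 58/4 = 14.5

14.5


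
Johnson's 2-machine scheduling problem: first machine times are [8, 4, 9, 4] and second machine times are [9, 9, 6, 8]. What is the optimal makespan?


Apply Johnson's rule:
  Group 1 (a <= b): [(2, 4, 9), (4, 4, 8), (1, 8, 9)]
  Group 2 (a > b): [(3, 9, 6)]
Optimal job order: [2, 4, 1, 3]
Schedule:
  Job 2: M1 done at 4, M2 done at 13
  Job 4: M1 done at 8, M2 done at 21
  Job 1: M1 done at 16, M2 done at 30
  Job 3: M1 done at 25, M2 done at 36
Makespan = 36

36


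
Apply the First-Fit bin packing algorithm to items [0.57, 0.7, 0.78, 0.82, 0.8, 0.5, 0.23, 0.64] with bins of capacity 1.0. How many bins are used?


Place items sequentially using First-Fit:
  Item 0.57 -> new Bin 1
  Item 0.7 -> new Bin 2
  Item 0.78 -> new Bin 3
  Item 0.82 -> new Bin 4
  Item 0.8 -> new Bin 5
  Item 0.5 -> new Bin 6
  Item 0.23 -> Bin 1 (now 0.8)
  Item 0.64 -> new Bin 7
Total bins used = 7

7


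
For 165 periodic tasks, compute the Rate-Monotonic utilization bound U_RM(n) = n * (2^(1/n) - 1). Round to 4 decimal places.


Compute 2^(1/165) = 1.0042097281
Subtract 1: 1.0042097281 - 1 = 0.0042097281
Multiply by n: 165 * 0.0042097281 = 0.6946051365
Round to 4 dp: 0.6946

0.6946


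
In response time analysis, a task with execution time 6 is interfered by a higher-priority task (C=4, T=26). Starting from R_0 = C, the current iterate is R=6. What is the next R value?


R_next = C + ceil(R_prev / T_hp) * C_hp
ceil(6 / 26) = ceil(0.2308) = 1
Interference = 1 * 4 = 4
R_next = 6 + 4 = 10

10


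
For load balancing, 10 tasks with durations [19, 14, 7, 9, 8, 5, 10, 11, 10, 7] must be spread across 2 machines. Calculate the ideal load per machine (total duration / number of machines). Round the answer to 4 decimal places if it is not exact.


Total processing time = 19 + 14 + 7 + 9 + 8 + 5 + 10 + 11 + 10 + 7 = 100
Number of machines = 2
Ideal balanced load = 100 / 2 = 50.0

50.0


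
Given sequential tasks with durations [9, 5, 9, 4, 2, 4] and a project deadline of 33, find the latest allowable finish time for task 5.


LF(activity 5) = deadline - sum of successor durations
Successors: activities 6 through 6 with durations [4]
Sum of successor durations = 4
LF = 33 - 4 = 29

29


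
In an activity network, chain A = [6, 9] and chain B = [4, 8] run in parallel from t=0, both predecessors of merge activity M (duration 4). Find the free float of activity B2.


ES(B2) = sum of predecessors on chain B = 4
EF(B2) = ES + duration = 4 + 8 = 12
Successor of B2 is M. ES(M) = max(sum(A), sum(B)) = max(15, 12) = 15
Free float = ES(successor) - EF(current) = 15 - 12 = 3

3


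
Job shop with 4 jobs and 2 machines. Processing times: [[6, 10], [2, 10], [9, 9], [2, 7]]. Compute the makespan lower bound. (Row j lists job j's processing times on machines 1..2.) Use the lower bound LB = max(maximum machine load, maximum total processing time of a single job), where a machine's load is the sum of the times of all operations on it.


Machine loads:
  Machine 1: 6 + 2 + 9 + 2 = 19
  Machine 2: 10 + 10 + 9 + 7 = 36
Max machine load = 36
Job totals:
  Job 1: 16
  Job 2: 12
  Job 3: 18
  Job 4: 9
Max job total = 18
Lower bound = max(36, 18) = 36

36


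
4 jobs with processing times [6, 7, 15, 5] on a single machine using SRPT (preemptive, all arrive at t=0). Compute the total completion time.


Since all jobs arrive at t=0, SRPT equals SPT ordering.
SPT order: [5, 6, 7, 15]
Completion times:
  Job 1: p=5, C=5
  Job 2: p=6, C=11
  Job 3: p=7, C=18
  Job 4: p=15, C=33
Total completion time = 5 + 11 + 18 + 33 = 67

67


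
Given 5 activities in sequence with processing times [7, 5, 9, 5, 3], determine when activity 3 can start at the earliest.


Activity 3 starts after activities 1 through 2 complete.
Predecessor durations: [7, 5]
ES = 7 + 5 = 12

12


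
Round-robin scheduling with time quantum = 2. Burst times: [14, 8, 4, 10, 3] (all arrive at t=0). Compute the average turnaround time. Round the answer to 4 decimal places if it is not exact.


Time quantum = 2
Execution trace:
  J1 runs 2 units, time = 2
  J2 runs 2 units, time = 4
  J3 runs 2 units, time = 6
  J4 runs 2 units, time = 8
  J5 runs 2 units, time = 10
  J1 runs 2 units, time = 12
  J2 runs 2 units, time = 14
  J3 runs 2 units, time = 16
  J4 runs 2 units, time = 18
  J5 runs 1 units, time = 19
  J1 runs 2 units, time = 21
  J2 runs 2 units, time = 23
  J4 runs 2 units, time = 25
  J1 runs 2 units, time = 27
  J2 runs 2 units, time = 29
  J4 runs 2 units, time = 31
  J1 runs 2 units, time = 33
  J4 runs 2 units, time = 35
  J1 runs 2 units, time = 37
  J1 runs 2 units, time = 39
Finish times: [39, 29, 16, 35, 19]
Average turnaround = 138/5 = 27.6

27.6


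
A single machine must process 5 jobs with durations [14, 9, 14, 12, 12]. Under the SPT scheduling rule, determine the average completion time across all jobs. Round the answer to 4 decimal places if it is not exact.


Sort jobs by processing time (SPT order): [9, 12, 12, 14, 14]
Compute completion times sequentially:
  Job 1: processing = 9, completes at 9
  Job 2: processing = 12, completes at 21
  Job 3: processing = 12, completes at 33
  Job 4: processing = 14, completes at 47
  Job 5: processing = 14, completes at 61
Sum of completion times = 171
Average completion time = 171/5 = 34.2

34.2


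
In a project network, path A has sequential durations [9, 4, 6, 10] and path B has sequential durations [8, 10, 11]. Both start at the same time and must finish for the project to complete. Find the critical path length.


Path A total = 9 + 4 + 6 + 10 = 29
Path B total = 8 + 10 + 11 = 29
Critical path = longest path = max(29, 29) = 29

29


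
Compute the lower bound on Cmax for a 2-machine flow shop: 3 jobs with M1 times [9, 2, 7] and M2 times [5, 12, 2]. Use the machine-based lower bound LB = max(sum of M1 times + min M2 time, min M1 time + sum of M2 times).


LB1 = sum(M1 times) + min(M2 times) = 18 + 2 = 20
LB2 = min(M1 times) + sum(M2 times) = 2 + 19 = 21
Lower bound = max(LB1, LB2) = max(20, 21) = 21

21


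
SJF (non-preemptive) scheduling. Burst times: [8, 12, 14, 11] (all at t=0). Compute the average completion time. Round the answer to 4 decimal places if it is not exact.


SJF order (ascending): [8, 11, 12, 14]
Completion times:
  Job 1: burst=8, C=8
  Job 2: burst=11, C=19
  Job 3: burst=12, C=31
  Job 4: burst=14, C=45
Average completion = 103/4 = 25.75

25.75
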